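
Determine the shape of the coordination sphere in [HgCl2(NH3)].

Each chloride is −1; ammonia is neutral; balancing the 0 overall charge requires Hg(II).
Hg sits in group 12, so the d-electron count is 12 − 2 = 10.
With 3 monodentate ligands the coordination number is 3.
Three ligands around a d¹⁰ centre minimise repulsion in a trigonal-planar arrangement.

trigonal planar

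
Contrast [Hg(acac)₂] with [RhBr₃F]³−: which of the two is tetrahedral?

For [Hg(acac)₂]: Each acetylacetonate is −1; balancing the 0 overall charge requires Hg(II). Mercury is a group-12 element; Hg(II) is therefore d¹⁰. A d¹⁰ ion has no crystal-field stabilisation preference between square planar and tetrahedral, so four ligands adopt the sterically favoured tetrahedral geometry. → tetrahedral.
For [RhBr₃F]³−: Summing ligand charges against the −3 overall charge gives an oxidation state of +1 for rhodium. Rh sits in group 9, so the d-electron count is 9 − 1 = 8. A 4d d⁸ ion has a large crystal-field splitting; square planar leaves the high-energy d_{x²−y²} orbital empty and maximises CFSE. → square planar.

[Hg(acac)₂]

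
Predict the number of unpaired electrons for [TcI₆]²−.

Summing ligand charges against the −2 overall charge gives an oxidation state of +4 for technetium.
Group 7 minus oxidation state 4 gives a d³ configuration.
In an octahedral field the d³ configuration is t₂g³e_g⁰ (only one arrangement possible), giving 3 unpaired electrons.

3 unpaired electrons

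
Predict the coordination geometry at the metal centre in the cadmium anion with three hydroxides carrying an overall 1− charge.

trigonal planar

Summing ligand charges against the −1 overall charge gives an oxidation state of +2 for cadmium.
Cd sits in group 12, so the d-electron count is 12 − 2 = 10.
With 3 monodentate ligands the coordination number is 3.
Three ligands around a d¹⁰ centre minimise repulsion in a trigonal-planar arrangement.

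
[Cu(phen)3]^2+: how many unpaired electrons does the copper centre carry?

1

Ligand charges: 1,10-phenanthroline is neutral. With an overall charge of +2 the copper centre must be in the +2 oxidation state.
Group 11 minus oxidation state 2 gives a d⁹ configuration.
Counting donor atoms: 3×1,10-phenanthroline (bidentate) → 6 donors. Coordination number = 6.
In an octahedral field the d⁹ configuration is t₂g⁶e_g³ (only one arrangement possible), giving 1 unpaired electron.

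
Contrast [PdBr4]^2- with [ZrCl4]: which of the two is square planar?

[PdBr4]^2-

For [PdBr4]^2-: Summing ligand charges against the −2 overall charge gives an oxidation state of +2 for palladium. Pd sits in group 10, so the d-electron count is 10 − 2 = 8. A 4d d⁸ ion has a large crystal-field splitting; square planar leaves the high-energy d_{x²−y²} orbital empty and maximises CFSE. → square planar.
For [ZrCl4]: Each chloride is −1; balancing the 0 overall charge requires Zr(IV). Group 4 minus oxidation state 4 gives a d⁰ configuration. A d⁰ ion has no crystal-field stabilisation preference between square planar and tetrahedral, so four ligands adopt the sterically favoured tetrahedral geometry. → tetrahedral.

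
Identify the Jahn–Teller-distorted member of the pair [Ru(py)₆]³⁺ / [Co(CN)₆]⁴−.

[Ru(py)₆]³⁺: Pyridine is neutral; balancing the +3 overall charge requires Ru(III). Ruthenium is a group-8 element; Ru(III) is therefore d⁵. A 4d ion has a large Δₒ and is invariably low-spin. The d⁵ configuration leaves the e_g set evenly filled (or empty) — no strong Jahn–Teller driving force.
[Co(CN)₆]⁴−: Each cyanide is −1; balancing the −4 overall charge requires Co(II). Group 9 minus oxidation state 2 gives a d⁷ configuration. Cyanide is a strong-field ligand (high in the spectrochemical series) for a first-row metal, so the complex is low-spin. The t₂g⁶e_g¹ (low-spin) configuration has an unevenly filled e_g set; the Jahn–Teller theorem predicts a tetragonal distortion (typically axial elongation) to lift the degeneracy.

[Co(CN)₆]⁴−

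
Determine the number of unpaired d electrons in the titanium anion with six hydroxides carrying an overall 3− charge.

1 unpaired electron

Each hydroxide is −1; balancing the −3 overall charge requires Ti(III).
Group 4 minus oxidation state 3 gives a d¹ configuration.
In an octahedral field the d¹ configuration is t₂g¹e_g⁰ (only one arrangement possible), giving 1 unpaired electron.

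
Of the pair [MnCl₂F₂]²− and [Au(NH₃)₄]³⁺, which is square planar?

[Au(NH₃)₄]³⁺

For [MnCl₂F₂]²−: Each chloride is −1; each fluoride is −1; balancing the −2 overall charge requires Mn(II). Mn sits in group 7, so the d-electron count is 7 − 2 = 5. A high-spin d⁵ ion has zero CFSE in either geometry, so four ligands adopt the sterically favoured tetrahedral geometry. → tetrahedral.
For [Au(NH₃)₄]³⁺: Summing ligand charges against the +3 overall charge gives an oxidation state of +3 for gold. Au sits in group 11, so the d-electron count is 11 − 3 = 8. A 5d d⁸ ion has a large crystal-field splitting; square planar leaves the high-energy d_{x²−y²} orbital empty and maximises CFSE. → square planar.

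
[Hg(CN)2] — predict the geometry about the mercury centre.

linear

Summing ligand charges against the 0 overall charge gives an oxidation state of +2 for mercury.
Hg sits in group 12, so the d-electron count is 12 − 2 = 10.
Coordination number: 2.
A d¹⁰ ion with only two ligands adopts a linear arrangement (sp hybridisation; no CFSE preference).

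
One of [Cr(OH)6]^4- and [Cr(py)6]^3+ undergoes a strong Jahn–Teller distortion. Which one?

[Cr(OH)6]^4-

[Cr(OH)6]^4-: Each hydroxide is −1; balancing the −4 overall charge requires Cr(II). Chromium is a group-6 element; Cr(II) is therefore d⁴. Hydroxide is a weak-field ligand for a first-row metal, so the complex is high-spin. The t₂g³e_g¹ (high-spin) configuration has an unevenly filled e_g set; the Jahn–Teller theorem predicts a tetragonal distortion (typically axial elongation) to lift the degeneracy.
[Cr(py)6]^3+: Summing ligand charges against the +3 overall charge gives an oxidation state of +3 for chromium. Chromium is a group-6 element; Cr(III) is therefore d³. The d³ configuration leaves the e_g set evenly filled (or empty) — no strong Jahn–Teller driving force.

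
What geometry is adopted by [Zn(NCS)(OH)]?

linear

Each isothiocyanate is −1; each hydroxide is −1; balancing the 0 overall charge requires Zn(II).
Zn sits in group 12, so the d-electron count is 12 − 2 = 10.
With 2 monodentate ligands the coordination number is 2.
A d¹⁰ ion with only two ligands adopts a linear arrangement (sp hybridisation; no CFSE preference).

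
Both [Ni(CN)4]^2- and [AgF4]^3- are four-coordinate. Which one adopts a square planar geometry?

[Ni(CN)4]^2-

For [Ni(CN)4]^2-: Each cyanide is −1; balancing the −2 overall charge requires Ni(II). Ni sits in group 10, so the d-electron count is 10 − 2 = 8. Cyanide is a strong-field ligand (high in the spectrochemical series). A 3d d⁸ ion with strong-field ligands gains enough CFSE to favour square planar over tetrahedral. → square planar.
For [AgF4]^3-: Ligand charges: each fluoride is −1. With an overall charge of −3 the silver centre must be in the +1 oxidation state. Silver is a group-11 element; Ag(I) is therefore d¹⁰. A d¹⁰ ion has no crystal-field stabilisation preference between square planar and tetrahedral, so four ligands adopt the sterically favoured tetrahedral geometry. → tetrahedral.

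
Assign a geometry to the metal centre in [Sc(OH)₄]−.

Each hydroxide is −1; balancing the −1 overall charge requires Sc(III).
Scandium is a group-3 element; Sc(III) is therefore d⁰.
Coordination number: 4.
A d⁰ ion has no crystal-field stabilisation preference between square planar and tetrahedral, so four ligands adopt the sterically favoured tetrahedral geometry.

tetrahedral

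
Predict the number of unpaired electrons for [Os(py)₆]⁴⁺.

Summing ligand charges against the +4 overall charge gives an oxidation state of +4 for osmium.
Osmium is a group-8 element; Os(IV) is therefore d⁴.
The spin state decides the count: a 5d ion has a large Δₒ and is invariably low-spin.
An octahedral low-spin d⁴ ion is t₂g⁴e_g⁰, giving 2 unpaired electrons.

2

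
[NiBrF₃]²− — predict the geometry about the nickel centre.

tetrahedral

Ligand charges: each bromide is −1; each fluoride is −1. With an overall charge of −2 the nickel centre must be in the +2 oxidation state.
Group 10 minus oxidation state 2 gives a d⁸ configuration.
Coordination number: 4.
Bromide and fluoride are weak-field ligands.
With weak-field ligands the CFSE gain from square planar is small, so a 3d d⁸ ion takes the sterically preferred tetrahedral geometry.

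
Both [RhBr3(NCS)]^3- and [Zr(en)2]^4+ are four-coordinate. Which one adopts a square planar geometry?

For [RhBr3(NCS)]^3-: Summing ligand charges against the −3 overall charge gives an oxidation state of +1 for rhodium. Group 9 minus oxidation state 1 gives a d⁸ configuration. A 4d d⁸ ion has a large crystal-field splitting; square planar leaves the high-energy d_{x²−y²} orbital empty and maximises CFSE. → square planar.
For [Zr(en)2]^4+: Ethylenediamine is neutral; balancing the +4 overall charge requires Zr(IV). Zirconium is a group-4 element; Zr(IV) is therefore d⁰. A d⁰ ion has no crystal-field stabilisation preference between square planar and tetrahedral, so four ligands adopt the sterically favoured tetrahedral geometry. → tetrahedral.

[RhBr3(NCS)]^3-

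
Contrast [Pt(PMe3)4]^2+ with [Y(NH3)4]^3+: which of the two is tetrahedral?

For [Pt(PMe3)4]^2+: Ligand charges: trimethylphosphine is neutral. With an overall charge of +2 the platinum centre must be in the +2 oxidation state. Pt sits in group 10, so the d-electron count is 10 − 2 = 8. A 5d d⁸ ion has a large crystal-field splitting; square planar leaves the high-energy d_{x²−y²} orbital empty and maximises CFSE. → square planar.
For [Y(NH3)4]^3+: Summing ligand charges against the +3 overall charge gives an oxidation state of +3 for yttrium. Yttrium is a group-3 element; Y(III) is therefore d⁰. A d⁰ ion has no crystal-field stabilisation preference between square planar and tetrahedral, so four ligands adopt the sterically favoured tetrahedral geometry. → tetrahedral.

[Y(NH3)4]^3+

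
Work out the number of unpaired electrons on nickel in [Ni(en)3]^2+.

Ligand charges: ethylenediamine is neutral. With an overall charge of +2 the nickel centre must be in the +2 oxidation state.
Group 10 minus oxidation state 2 gives a d⁸ configuration.
Counting donor atoms: 3×ethylenediamine (bidentate) → 6 donors. Coordination number = 6.
In an octahedral field the d⁸ configuration is t₂g⁶e_g² (only one arrangement possible), giving 2 unpaired electrons.

2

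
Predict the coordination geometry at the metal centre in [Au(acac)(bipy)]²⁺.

square planar

Each acetylacetonate is −1; 2,2′-bipyridine is neutral; balancing the +2 overall charge requires Au(III).
Gold is a group-11 element; Au(III) is therefore d⁸.
Counting donor atoms: 1×acetylacetonate (bidentate) → 2 donors; 1×2,2′-bipyridine (bidentate) → 2 donors. Coordination number = 4.
A 5d d⁸ ion has a large crystal-field splitting; square planar leaves the high-energy d_{x²−y²} orbital empty and maximises CFSE.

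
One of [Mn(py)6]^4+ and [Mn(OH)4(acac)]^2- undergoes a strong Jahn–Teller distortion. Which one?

[Mn(OH)4(acac)]^2-

[Mn(py)6]^4+: Summing ligand charges against the +4 overall charge gives an oxidation state of +4 for manganese. Mn sits in group 7, so the d-electron count is 7 − 4 = 3. The d³ configuration leaves the e_g set evenly filled (or empty) — no strong Jahn–Teller driving force.
[Mn(OH)4(acac)]^2-: Each hydroxide is −1; each acetylacetonate is −1; balancing the −2 overall charge requires Mn(III). Mn sits in group 7, so the d-electron count is 7 − 3 = 4. Acetylacetonate and hydroxide are weak-field ligands for a first-row metal, so the complex is high-spin. The t₂g³e_g¹ (high-spin) configuration has an unevenly filled e_g set; the Jahn–Teller theorem predicts a tetragonal distortion (typically axial elongation) to lift the degeneracy.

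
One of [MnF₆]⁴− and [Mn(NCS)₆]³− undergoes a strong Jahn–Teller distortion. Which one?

[Mn(NCS)₆]³−

[MnF₆]⁴−: Each fluoride is −1; balancing the −4 overall charge requires Mn(II). Manganese is a group-7 element; Mn(II) is therefore d⁵. Fluoride is a weak-field ligand for a first-row metal, so the complex is high-spin. The d⁵ configuration leaves the e_g set evenly filled (or empty) — no strong Jahn–Teller driving force.
[Mn(NCS)₆]³−: Ligand charges: each isothiocyanate is −1. With an overall charge of −3 the manganese centre must be in the +3 oxidation state. Group 7 minus oxidation state 3 gives a d⁴ configuration. Isothiocyanate is a weak-field ligand for a first-row metal, so the complex is high-spin. The t₂g³e_g¹ (high-spin) configuration has an unevenly filled e_g set; the Jahn–Teller theorem predicts a tetragonal distortion (typically axial elongation) to lift the degeneracy.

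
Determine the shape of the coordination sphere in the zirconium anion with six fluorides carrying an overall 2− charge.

octahedral

Each fluoride is −1; balancing the −2 overall charge requires Zr(IV).
Zirconium is a group-4 element; Zr(IV) is therefore d⁰.
With 6 monodentate ligands the coordination number is 6.
Six donors around a single metal centre give an octahedral coordination sphere.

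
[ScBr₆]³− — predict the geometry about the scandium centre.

Summing ligand charges against the −3 overall charge gives an oxidation state of +3 for scandium.
Sc sits in group 3, so the d-electron count is 3 − 3 = 0.
With 6 monodentate ligands the coordination number is 6.
Six donors around a single metal centre give an octahedral coordination sphere.

octahedral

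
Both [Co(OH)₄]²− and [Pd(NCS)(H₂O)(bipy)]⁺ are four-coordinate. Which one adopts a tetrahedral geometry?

[Co(OH)₄]²−

For [Co(OH)₄]²−: Ligand charges: each hydroxide is −1. With an overall charge of −2 the cobalt centre must be in the +2 oxidation state. Cobalt is a group-9 element; Co(II) is therefore d⁷. For a high-spin 3d d⁷ ion with weak-field ligands the small Δₜ gives little square-planar CFSE advantage, so four ligands adopt the sterically favoured tetrahedral geometry. → tetrahedral.
For [Pd(NCS)(H₂O)(bipy)]⁺: Ligand charges: each isothiocyanate is −1; water is neutral; 2,2′-bipyridine is neutral. With an overall charge of +1 the palladium centre must be in the +2 oxidation state. Group 10 minus oxidation state 2 gives a d⁸ configuration. A 4d d⁸ ion has a large crystal-field splitting; square planar leaves the high-energy d_{x²−y²} orbital empty and maximises CFSE. → square planar.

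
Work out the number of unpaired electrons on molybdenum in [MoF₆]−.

Summing ligand charges against the −1 overall charge gives an oxidation state of +5 for molybdenum.
Molybdenum is a group-6 element; Mo(V) is therefore d¹.
In an octahedral field the d¹ configuration is t₂g¹e_g⁰ (only one arrangement possible), giving 1 unpaired electron.

1 unpaired electron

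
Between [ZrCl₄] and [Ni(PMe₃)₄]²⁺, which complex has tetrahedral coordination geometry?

For [ZrCl₄]: Summing ligand charges against the 0 overall charge gives an oxidation state of +4 for zirconium. Zirconium is a group-4 element; Zr(IV) is therefore d⁰. A d⁰ ion has no crystal-field stabilisation preference between square planar and tetrahedral, so four ligands adopt the sterically favoured tetrahedral geometry. → tetrahedral.
For [Ni(PMe₃)₄]²⁺: Trimethylphosphine is neutral; balancing the +2 overall charge requires Ni(II). Group 10 minus oxidation state 2 gives a d⁸ configuration. Trimethylphosphine is a strong-field ligand (high in the spectrochemical series). A 3d d⁸ ion with strong-field ligands gains enough CFSE to favour square planar over tetrahedral. → square planar.

[ZrCl₄]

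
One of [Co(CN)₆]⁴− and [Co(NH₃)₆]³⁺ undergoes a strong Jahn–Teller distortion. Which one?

[Co(CN)₆]⁴−: Ligand charges: each cyanide is −1. With an overall charge of −4 the cobalt centre must be in the +2 oxidation state. Group 9 minus oxidation state 2 gives a d⁷ configuration. Cyanide is a strong-field ligand (high in the spectrochemical series) for a first-row metal, so the complex is low-spin. The t₂g⁶e_g¹ (low-spin) configuration has an unevenly filled e_g set; the Jahn–Teller theorem predicts a tetragonal distortion (typically axial elongation) to lift the degeneracy.
[Co(NH₃)₆]³⁺: Ligand charges: ammonia is neutral. With an overall charge of +3 the cobalt centre must be in the +3 oxidation state. Group 9 minus oxidation state 3 gives a d⁶ configuration. Co(III) has an exceptionally large octahedral splitting and is low-spin with essentially every ligand except fluoride. The d⁶ configuration leaves the e_g set evenly filled (or empty) — no strong Jahn–Teller driving force.

[Co(CN)₆]⁴−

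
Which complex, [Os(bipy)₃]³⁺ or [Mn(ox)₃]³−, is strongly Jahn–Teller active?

[Os(bipy)₃]³⁺: Ligand charges: 2,2′-bipyridine is neutral. With an overall charge of +3 the osmium centre must be in the +3 oxidation state. Os sits in group 8, so the d-electron count is 8 − 3 = 5. A 5d ion has a large Δₒ and is invariably low-spin. The d⁵ configuration leaves the e_g set evenly filled (or empty) — no strong Jahn–Teller driving force.
[Mn(ox)₃]³−: Each oxalate is −2; balancing the −3 overall charge requires Mn(III). Mn sits in group 7, so the d-electron count is 7 − 3 = 4. Oxalate is a weak-field ligand for a first-row metal, so the complex is high-spin. The t₂g³e_g¹ (high-spin) configuration has an unevenly filled e_g set; the Jahn–Teller theorem predicts a tetragonal distortion (typically axial elongation) to lift the degeneracy.

[Mn(ox)₃]³−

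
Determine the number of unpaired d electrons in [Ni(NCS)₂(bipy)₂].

2 unpaired electrons

Each isothiocyanate is −1; 2,2′-bipyridine is neutral; balancing the 0 overall charge requires Ni(II).
Nickel is a group-10 element; Ni(II) is therefore d⁸.
Counting donor atoms: 2×isothiocyanate (monodentate) → 2 donors; 2×2,2′-bipyridine (bidentate) → 4 donors. Coordination number = 6.
In an octahedral field the d⁸ configuration is t₂g⁶e_g² (only one arrangement possible), giving 2 unpaired electrons.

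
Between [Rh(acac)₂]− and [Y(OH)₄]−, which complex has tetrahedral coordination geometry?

[Y(OH)₄]−

For [Rh(acac)₂]−: Ligand charges: each acetylacetonate is −1. With an overall charge of −1 the rhodium centre must be in the +1 oxidation state. Group 9 minus oxidation state 1 gives a d⁸ configuration. A 4d d⁸ ion has a large crystal-field splitting; square planar leaves the high-energy d_{x²−y²} orbital empty and maximises CFSE. → square planar.
For [Y(OH)₄]−: Ligand charges: each hydroxide is −1. With an overall charge of −1 the yttrium centre must be in the +3 oxidation state. Group 3 minus oxidation state 3 gives a d⁰ configuration. A d⁰ ion has no crystal-field stabilisation preference between square planar and tetrahedral, so four ligands adopt the sterically favoured tetrahedral geometry. → tetrahedral.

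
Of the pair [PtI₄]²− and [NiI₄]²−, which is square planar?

[PtI₄]²−

For [PtI₄]²−: Each iodide is −1; balancing the −2 overall charge requires Pt(II). Group 10 minus oxidation state 2 gives a d⁸ configuration. A 5d d⁸ ion has a large crystal-field splitting; square planar leaves the high-energy d_{x²−y²} orbital empty and maximises CFSE. → square planar.
For [NiI₄]²−: Each iodide is −1; balancing the −2 overall charge requires Ni(II). Ni sits in group 10, so the d-electron count is 10 − 2 = 8. Iodide is a weak-field ligand. With weak-field ligands the CFSE gain from square planar is small, so a 3d d⁸ ion takes the sterically preferred tetrahedral geometry. → tetrahedral.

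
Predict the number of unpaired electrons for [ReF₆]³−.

2 unpaired electrons

Summing ligand charges against the −3 overall charge gives an oxidation state of +3 for rhenium.
Rhenium is a group-7 element; Re(III) is therefore d⁴.
The spin state decides the count: a 5d ion has a large Δₒ and is invariably low-spin.
An octahedral low-spin d⁴ ion is t₂g⁴e_g⁰, giving 2 unpaired electrons.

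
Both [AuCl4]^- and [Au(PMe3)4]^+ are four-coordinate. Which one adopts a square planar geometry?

For [AuCl4]^-: Ligand charges: each chloride is −1. With an overall charge of −1 the gold centre must be in the +3 oxidation state. Group 11 minus oxidation state 3 gives a d⁸ configuration. A 5d d⁸ ion has a large crystal-field splitting; square planar leaves the high-energy d_{x²−y²} orbital empty and maximises CFSE. → square planar.
For [Au(PMe3)4]^+: Summing ligand charges against the +1 overall charge gives an oxidation state of +1 for gold. Group 11 minus oxidation state 1 gives a d¹⁰ configuration. A d¹⁰ ion has no crystal-field stabilisation preference between square planar and tetrahedral, so four ligands adopt the sterically favoured tetrahedral geometry. → tetrahedral.

[AuCl4]^-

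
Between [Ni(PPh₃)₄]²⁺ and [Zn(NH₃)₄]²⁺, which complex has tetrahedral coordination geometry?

[Zn(NH₃)₄]²⁺

For [Ni(PPh₃)₄]²⁺: Ligand charges: triphenylphosphine is neutral. With an overall charge of +2 the nickel centre must be in the +2 oxidation state. Group 10 minus oxidation state 2 gives a d⁸ configuration. Triphenylphosphine is a strong-field ligand (high in the spectrochemical series). A 3d d⁸ ion with strong-field ligands gains enough CFSE to favour square planar over tetrahedral. → square planar.
For [Zn(NH₃)₄]²⁺: Summing ligand charges against the +2 overall charge gives an oxidation state of +2 for zinc. Zn sits in group 12, so the d-electron count is 12 − 2 = 10. A d¹⁰ ion has no crystal-field stabilisation preference between square planar and tetrahedral, so four ligands adopt the sterically favoured tetrahedral geometry. → tetrahedral.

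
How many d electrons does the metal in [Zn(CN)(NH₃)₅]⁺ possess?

d10

Summing ligand charges against the +1 overall charge gives an oxidation state of +2 for zinc.
Zn sits in group 12, so the d-electron count is 12 − 2 = 10.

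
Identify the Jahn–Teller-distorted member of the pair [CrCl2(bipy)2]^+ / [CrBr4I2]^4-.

[CrBr4I2]^4-

[CrCl2(bipy)2]^+: Each chloride is −1; 2,2′-bipyridine is neutral; balancing the +1 overall charge requires Cr(III). Chromium is a group-6 element; Cr(III) is therefore d³. The d³ configuration leaves the e_g set evenly filled (or empty) — no strong Jahn–Teller driving force.
[CrBr4I2]^4-: Each bromide is −1; each iodide is −1; balancing the −4 overall charge requires Cr(II). Group 6 minus oxidation state 2 gives a d⁴ configuration. Bromide and iodide are weak-field ligands for a first-row metal, so the complex is high-spin. The t₂g³e_g¹ (high-spin) configuration has an unevenly filled e_g set; the Jahn–Teller theorem predicts a tetragonal distortion (typically axial elongation) to lift the degeneracy.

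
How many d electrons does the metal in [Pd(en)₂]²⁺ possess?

Ligand charges: ethylenediamine is neutral. With an overall charge of +2 the palladium centre must be in the +2 oxidation state.
Pd sits in group 10, so the d-electron count is 10 − 2 = 8.

d8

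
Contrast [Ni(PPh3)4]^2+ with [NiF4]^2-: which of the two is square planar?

[Ni(PPh3)4]^2+

For [Ni(PPh3)4]^2+: Ligand charges: triphenylphosphine is neutral. With an overall charge of +2 the nickel centre must be in the +2 oxidation state. Ni sits in group 10, so the d-electron count is 10 − 2 = 8. Triphenylphosphine is a strong-field ligand (high in the spectrochemical series). A 3d d⁸ ion with strong-field ligands gains enough CFSE to favour square planar over tetrahedral. → square planar.
For [NiF4]^2-: Each fluoride is −1; balancing the −2 overall charge requires Ni(II). Group 10 minus oxidation state 2 gives a d⁸ configuration. Fluoride is a weak-field ligand. With weak-field ligands the CFSE gain from square planar is small, so a 3d d⁸ ion takes the sterically preferred tetrahedral geometry. → tetrahedral.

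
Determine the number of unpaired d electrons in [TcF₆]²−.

3

Each fluoride is −1; balancing the −2 overall charge requires Tc(IV).
Technetium is a group-7 element; Tc(IV) is therefore d³.
In an octahedral field the d³ configuration is t₂g³e_g⁰ (only one arrangement possible), giving 3 unpaired electrons.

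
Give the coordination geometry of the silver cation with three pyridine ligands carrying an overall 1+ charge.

Pyridine is neutral; balancing the +1 overall charge requires Ag(I).
Silver is a group-11 element; Ag(I) is therefore d¹⁰.
With 3 monodentate ligands the coordination number is 3.
Three ligands around a d¹⁰ centre minimise repulsion in a trigonal-planar arrangement.

trigonal planar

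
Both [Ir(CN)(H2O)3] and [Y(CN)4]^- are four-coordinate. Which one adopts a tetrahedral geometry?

For [Ir(CN)(H2O)3]: Summing ligand charges against the 0 overall charge gives an oxidation state of +1 for iridium. Group 9 minus oxidation state 1 gives a d⁸ configuration. A 5d d⁸ ion has a large crystal-field splitting; square planar leaves the high-energy d_{x²−y²} orbital empty and maximises CFSE. → square planar.
For [Y(CN)4]^-: Ligand charges: each cyanide is −1. With an overall charge of −1 the yttrium centre must be in the +3 oxidation state. Group 3 minus oxidation state 3 gives a d⁰ configuration. A d⁰ ion has no crystal-field stabilisation preference between square planar and tetrahedral, so four ligands adopt the sterically favoured tetrahedral geometry. → tetrahedral.

[Y(CN)4]^-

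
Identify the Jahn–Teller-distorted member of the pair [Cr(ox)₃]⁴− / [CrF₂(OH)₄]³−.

[Cr(ox)₃]⁴−: Summing ligand charges against the −4 overall charge gives an oxidation state of +2 for chromium. Group 6 minus oxidation state 2 gives a d⁴ configuration. Oxalate is a weak-field ligand for a first-row metal, so the complex is high-spin. The t₂g³e_g¹ (high-spin) configuration has an unevenly filled e_g set; the Jahn–Teller theorem predicts a tetragonal distortion (typically axial elongation) to lift the degeneracy.
[CrF₂(OH)₄]³−: Ligand charges: each fluoride is −1; each hydroxide is −1. With an overall charge of −3 the chromium centre must be in the +3 oxidation state. Cr sits in group 6, so the d-electron count is 6 − 3 = 3. The d³ configuration leaves the e_g set evenly filled (or empty) — no strong Jahn–Teller driving force.

[Cr(ox)₃]⁴−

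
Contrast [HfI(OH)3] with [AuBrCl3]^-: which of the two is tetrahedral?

[HfI(OH)3]

For [HfI(OH)3]: Summing ligand charges against the 0 overall charge gives an oxidation state of +4 for hafnium. Hafnium is a group-4 element; Hf(IV) is therefore d⁰. A d⁰ ion has no crystal-field stabilisation preference between square planar and tetrahedral, so four ligands adopt the sterically favoured tetrahedral geometry. → tetrahedral.
For [AuBrCl3]^-: Ligand charges: each bromide is −1; each chloride is −1. With an overall charge of −1 the gold centre must be in the +3 oxidation state. Group 11 minus oxidation state 3 gives a d⁸ configuration. A 5d d⁸ ion has a large crystal-field splitting; square planar leaves the high-energy d_{x²−y²} orbital empty and maximises CFSE. → square planar.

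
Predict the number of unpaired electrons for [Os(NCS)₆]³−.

1

Summing ligand charges against the −3 overall charge gives an oxidation state of +3 for osmium.
Osmium is a group-8 element; Os(III) is therefore d⁵.
The spin state decides the count: a 5d ion has a large Δₒ and is invariably low-spin.
An octahedral low-spin d⁵ ion is t₂g⁵e_g⁰, giving 1 unpaired electron.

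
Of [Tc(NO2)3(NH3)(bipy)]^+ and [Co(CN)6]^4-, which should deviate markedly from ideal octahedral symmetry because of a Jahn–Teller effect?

[Tc(NO2)3(NH3)(bipy)]^+: Summing ligand charges against the +1 overall charge gives an oxidation state of +4 for technetium. Tc sits in group 7, so the d-electron count is 7 − 4 = 3. The d³ configuration leaves the e_g set evenly filled (or empty) — no strong Jahn–Teller driving force.
[Co(CN)6]^4-: Each cyanide is −1; balancing the −4 overall charge requires Co(II). Cobalt is a group-9 element; Co(II) is therefore d⁷. Cyanide is a strong-field ligand (high in the spectrochemical series) for a first-row metal, so the complex is low-spin. The t₂g⁶e_g¹ (low-spin) configuration has an unevenly filled e_g set; the Jahn–Teller theorem predicts a tetragonal distortion (typically axial elongation) to lift the degeneracy.

[Co(CN)6]^4-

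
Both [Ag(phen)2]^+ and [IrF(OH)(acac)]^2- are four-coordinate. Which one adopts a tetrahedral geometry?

For [Ag(phen)2]^+: 1,10-phenanthroline is neutral; balancing the +1 overall charge requires Ag(I). Ag sits in group 11, so the d-electron count is 11 − 1 = 10. A d¹⁰ ion has no crystal-field stabilisation preference between square planar and tetrahedral, so four ligands adopt the sterically favoured tetrahedral geometry. → tetrahedral.
For [IrF(OH)(acac)]^2-: Each fluoride is −1; each hydroxide is −1; each acetylacetonate is −1; balancing the −2 overall charge requires Ir(I). Iridium is a group-9 element; Ir(I) is therefore d⁸. A 5d d⁸ ion has a large crystal-field splitting; square planar leaves the high-energy d_{x²−y²} orbital empty and maximises CFSE. → square planar.

[Ag(phen)2]^+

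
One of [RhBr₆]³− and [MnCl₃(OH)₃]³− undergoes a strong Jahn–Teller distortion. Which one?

[RhBr₆]³−: Ligand charges: each bromide is −1. With an overall charge of −3 the rhodium centre must be in the +3 oxidation state. Rh sits in group 9, so the d-electron count is 9 − 3 = 6. A 4d ion has a large Δₒ and is invariably low-spin. The d⁶ configuration leaves the e_g set evenly filled (or empty) — no strong Jahn–Teller driving force.
[MnCl₃(OH)₃]³−: Each chloride is −1; each hydroxide is −1; balancing the −3 overall charge requires Mn(III). Manganese is a group-7 element; Mn(III) is therefore d⁴. Chloride and hydroxide are weak-field ligands for a first-row metal, so the complex is high-spin. The t₂g³e_g¹ (high-spin) configuration has an unevenly filled e_g set; the Jahn–Teller theorem predicts a tetragonal distortion (typically axial elongation) to lift the degeneracy.

[MnCl₃(OH)₃]³−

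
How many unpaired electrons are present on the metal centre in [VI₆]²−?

1 unpaired electron

Each iodide is −1; balancing the −2 overall charge requires V(IV).
V sits in group 5, so the d-electron count is 5 − 4 = 1.
In an octahedral field the d¹ configuration is t₂g¹e_g⁰ (only one arrangement possible), giving 1 unpaired electron.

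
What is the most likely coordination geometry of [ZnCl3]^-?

trigonal planar

Summing ligand charges against the −1 overall charge gives an oxidation state of +2 for zinc.
Zinc is a group-12 element; Zn(II) is therefore d¹⁰.
With 3 monodentate ligands the coordination number is 3.
Three ligands around a d¹⁰ centre minimise repulsion in a trigonal-planar arrangement.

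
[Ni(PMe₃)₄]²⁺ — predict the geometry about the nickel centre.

square planar

Summing ligand charges against the +2 overall charge gives an oxidation state of +2 for nickel.
Nickel is a group-10 element; Ni(II) is therefore d⁸.
Coordination number: 4.
Trimethylphosphine is a strong-field ligand (high in the spectrochemical series).
A 3d d⁸ ion with strong-field ligands gains enough CFSE to favour square planar over tetrahedral.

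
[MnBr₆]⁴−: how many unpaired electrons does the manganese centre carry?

5

Summing ligand charges against the −4 overall charge gives an oxidation state of +2 for manganese.
Mn sits in group 7, so the d-electron count is 7 − 2 = 5.
The spin state decides the count: Bromide is a weak-field ligand for a first-row metal, so the complex is high-spin.
An octahedral high-spin d⁵ ion is t₂g³e_g², giving 5 unpaired electrons.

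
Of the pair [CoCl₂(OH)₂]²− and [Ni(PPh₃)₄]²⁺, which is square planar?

[Ni(PPh₃)₄]²⁺

For [CoCl₂(OH)₂]²−: Each chloride is −1; each hydroxide is −1; balancing the −2 overall charge requires Co(II). Group 9 minus oxidation state 2 gives a d⁷ configuration. For a high-spin 3d d⁷ ion with weak-field ligands the small Δₜ gives little square-planar CFSE advantage, so four ligands adopt the sterically favoured tetrahedral geometry. → tetrahedral.
For [Ni(PPh₃)₄]²⁺: Ligand charges: triphenylphosphine is neutral. With an overall charge of +2 the nickel centre must be in the +2 oxidation state. Nickel is a group-10 element; Ni(II) is therefore d⁸. Triphenylphosphine is a strong-field ligand (high in the spectrochemical series). A 3d d⁸ ion with strong-field ligands gains enough CFSE to favour square planar over tetrahedral. → square planar.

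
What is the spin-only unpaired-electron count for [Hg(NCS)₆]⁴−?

Each isothiocyanate is −1; balancing the −4 overall charge requires Hg(II).
Mercury is a group-12 element; Hg(II) is therefore d¹⁰.
In an octahedral field the d¹⁰ configuration is t₂g⁶e_g⁴, giving 0 unpaired electrons.

0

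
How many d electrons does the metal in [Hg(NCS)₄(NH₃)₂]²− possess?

Ligand charges: each isothiocyanate is −1; ammonia is neutral. With an overall charge of −2 the mercury centre must be in the +2 oxidation state.
Mercury is a group-12 element; Hg(II) is therefore d¹⁰.

d10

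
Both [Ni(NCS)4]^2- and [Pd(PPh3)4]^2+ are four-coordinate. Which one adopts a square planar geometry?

For [Ni(NCS)4]^2-: Each isothiocyanate is −1; balancing the −2 overall charge requires Ni(II). Nickel is a group-10 element; Ni(II) is therefore d⁸. Isothiocyanate is a weak-field ligand. With weak-field ligands the CFSE gain from square planar is small, so a 3d d⁸ ion takes the sterically preferred tetrahedral geometry. → tetrahedral.
For [Pd(PPh3)4]^2+: Triphenylphosphine is neutral; balancing the +2 overall charge requires Pd(II). Palladium is a group-10 element; Pd(II) is therefore d⁸. A 4d d⁸ ion has a large crystal-field splitting; square planar leaves the high-energy d_{x²−y²} orbital empty and maximises CFSE. → square planar.

[Pd(PPh3)4]^2+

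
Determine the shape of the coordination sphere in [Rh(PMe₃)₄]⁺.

square planar

Ligand charges: trimethylphosphine is neutral. With an overall charge of +1 the rhodium centre must be in the +1 oxidation state.
Rhodium is a group-9 element; Rh(I) is therefore d⁸.
Coordination number: 4.
A 4d d⁸ ion has a large crystal-field splitting; square planar leaves the high-energy d_{x²−y²} orbital empty and maximises CFSE.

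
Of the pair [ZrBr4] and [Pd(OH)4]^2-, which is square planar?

For [ZrBr4]: Ligand charges: each bromide is −1. With an overall charge of 0 the zirconium centre must be in the +4 oxidation state. Zirconium is a group-4 element; Zr(IV) is therefore d⁰. A d⁰ ion has no crystal-field stabilisation preference between square planar and tetrahedral, so four ligands adopt the sterically favoured tetrahedral geometry. → tetrahedral.
For [Pd(OH)4]^2-: Ligand charges: each hydroxide is −1. With an overall charge of −2 the palladium centre must be in the +2 oxidation state. Pd sits in group 10, so the d-electron count is 10 − 2 = 8. A 4d d⁸ ion has a large crystal-field splitting; square planar leaves the high-energy d_{x²−y²} orbital empty and maximises CFSE. → square planar.

[Pd(OH)4]^2-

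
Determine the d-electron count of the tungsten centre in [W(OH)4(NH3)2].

d²

Summing ligand charges against the 0 overall charge gives an oxidation state of +4 for tungsten.
W sits in group 6, so the d-electron count is 6 − 4 = 2.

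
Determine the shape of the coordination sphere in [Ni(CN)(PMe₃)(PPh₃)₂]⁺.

square planar

Each cyanide is −1; trimethylphosphine is neutral; triphenylphosphine is neutral; balancing the +1 overall charge requires Ni(II).
Ni sits in group 10, so the d-electron count is 10 − 2 = 8.
With 4 monodentate ligands the coordination number is 4.
Cyanide, trimethylphosphine, and triphenylphosphine are strong-field ligands (high in the spectrochemical series).
A 3d d⁸ ion with strong-field ligands gains enough CFSE to favour square planar over tetrahedral.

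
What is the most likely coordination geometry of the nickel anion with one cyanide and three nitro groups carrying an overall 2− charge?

square planar

Each cyanide is −1; each nitro (N-bound nitrite) is −1; balancing the −2 overall charge requires Ni(II).
Ni sits in group 10, so the d-electron count is 10 − 2 = 8.
With 4 monodentate ligands the coordination number is 4.
Cyanide and nitro (N-bound nitrite) are strong-field ligands (high in the spectrochemical series).
A 3d d⁸ ion with strong-field ligands gains enough CFSE to favour square planar over tetrahedral.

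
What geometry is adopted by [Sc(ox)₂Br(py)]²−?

Summing ligand charges against the −2 overall charge gives an oxidation state of +3 for scandium.
Group 3 minus oxidation state 3 gives a d⁰ configuration.
Counting donor atoms: 2×oxalate (bidentate) → 4 donors; 1×bromide (monodentate) → 1 donor; 1×pyridine (monodentate) → 1 donor. Coordination number = 6.
Six donors around a single metal centre give an octahedral coordination sphere.

octahedral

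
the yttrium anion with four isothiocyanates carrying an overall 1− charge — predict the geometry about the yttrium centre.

tetrahedral

Ligand charges: each isothiocyanate is −1. With an overall charge of −1 the yttrium centre must be in the +3 oxidation state.
Group 3 minus oxidation state 3 gives a d⁰ configuration.
Coordination number: 4.
A d⁰ ion has no crystal-field stabilisation preference between square planar and tetrahedral, so four ligands adopt the sterically favoured tetrahedral geometry.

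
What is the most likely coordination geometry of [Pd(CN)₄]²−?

Ligand charges: each cyanide is −1. With an overall charge of −2 the palladium centre must be in the +2 oxidation state.
Palladium is a group-10 element; Pd(II) is therefore d⁸.
With 4 monodentate ligands the coordination number is 4.
A 4d d⁸ ion has a large crystal-field splitting; square planar leaves the high-energy d_{x²−y²} orbital empty and maximises CFSE.

square planar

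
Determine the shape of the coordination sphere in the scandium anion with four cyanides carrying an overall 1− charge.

tetrahedral

Each cyanide is −1; balancing the −1 overall charge requires Sc(III).
Sc sits in group 3, so the d-electron count is 3 − 3 = 0.
With 4 monodentate ligands the coordination number is 4.
A d⁰ ion has no crystal-field stabilisation preference between square planar and tetrahedral, so four ligands adopt the sterically favoured tetrahedral geometry.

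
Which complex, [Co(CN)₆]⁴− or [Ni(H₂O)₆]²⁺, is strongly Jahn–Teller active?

[Co(CN)₆]⁴−

[Co(CN)₆]⁴−: Each cyanide is −1; balancing the −4 overall charge requires Co(II). Cobalt is a group-9 element; Co(II) is therefore d⁷. Cyanide is a strong-field ligand (high in the spectrochemical series) for a first-row metal, so the complex is low-spin. The t₂g⁶e_g¹ (low-spin) configuration has an unevenly filled e_g set; the Jahn–Teller theorem predicts a tetragonal distortion (typically axial elongation) to lift the degeneracy.
[Ni(H₂O)₆]²⁺: Water is neutral; balancing the +2 overall charge requires Ni(II). Ni sits in group 10, so the d-electron count is 10 − 2 = 8. The d⁸ configuration leaves the e_g set evenly filled (or empty) — no strong Jahn–Teller driving force.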